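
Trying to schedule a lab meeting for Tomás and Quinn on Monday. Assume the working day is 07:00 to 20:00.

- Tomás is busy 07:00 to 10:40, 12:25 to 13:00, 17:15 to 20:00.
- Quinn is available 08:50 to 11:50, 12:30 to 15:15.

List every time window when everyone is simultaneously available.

10:40-11:50, 13:00-15:15

Tomás free: 10:40-12:25, 13:00-17:15 (invert busy blocks within the working day).
Quinn free: 08:50-11:50, 12:30-15:15.
Tomás ∩ Quinn: 10:40-11:50, 13:00-15:15.
So the common availability across everyone is 10:40-11:50, 13:00-15:15.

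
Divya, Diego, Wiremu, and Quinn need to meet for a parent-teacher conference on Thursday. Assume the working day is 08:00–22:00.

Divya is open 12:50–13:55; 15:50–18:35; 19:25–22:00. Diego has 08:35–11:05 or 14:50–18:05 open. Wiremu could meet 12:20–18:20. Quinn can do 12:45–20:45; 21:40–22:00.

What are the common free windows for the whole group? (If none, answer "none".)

Divya ∩ Diego: 15:50-18:05.
Divya ∩ Diego ∩ Wiremu: 15:50-18:05.
Divya ∩ Diego ∩ Wiremu ∩ Quinn: 15:50-18:05.

15:50-18:05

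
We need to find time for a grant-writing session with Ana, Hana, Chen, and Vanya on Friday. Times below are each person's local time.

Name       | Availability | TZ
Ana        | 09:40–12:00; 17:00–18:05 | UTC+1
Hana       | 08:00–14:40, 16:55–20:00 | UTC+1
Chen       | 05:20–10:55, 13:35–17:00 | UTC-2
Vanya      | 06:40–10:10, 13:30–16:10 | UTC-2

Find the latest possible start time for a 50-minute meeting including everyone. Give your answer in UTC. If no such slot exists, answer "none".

16:15

Ana in UTC: 08:40-11:00, 16:00-17:05 (subtract 1h to convert from UTC+1).
Hana in UTC: 07:00-13:40, 15:55-19:00 (subtract 1h to convert from UTC+1).
Chen in UTC: 07:20-12:55, 15:35-19:00 (add 2h to convert from UTC-2).
Vanya in UTC: 08:40-12:10, 15:30-18:10 (add 2h to convert from UTC-2).
Ana ∩ Hana: 08:40-11:00, 16:00-17:05.
Ana ∩ Hana ∩ Chen: 08:40-11:00, 16:00-17:05.
Ana ∩ Hana ∩ Chen ∩ Vanya: 08:40-11:00, 16:00-17:05.
The last common window of at least 50 minutes is 16:00-17:05; a 50-minute meeting can start as late as 16:15 and still end by 17:05.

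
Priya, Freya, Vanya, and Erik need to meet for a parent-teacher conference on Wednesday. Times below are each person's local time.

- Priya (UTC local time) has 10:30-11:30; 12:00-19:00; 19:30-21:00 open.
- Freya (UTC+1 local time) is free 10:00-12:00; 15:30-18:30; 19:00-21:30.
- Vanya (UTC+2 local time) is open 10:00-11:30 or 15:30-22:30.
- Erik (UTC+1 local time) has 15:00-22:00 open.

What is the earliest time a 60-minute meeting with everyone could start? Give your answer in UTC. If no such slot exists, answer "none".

14:30

Priya in UTC: 10:30-11:30, 12:00-19:00, 19:30-21:00.
Freya in UTC: 09:00-11:00, 14:30-17:30, 18:00-20:30 (subtract 1h to convert from UTC+1).
Vanya in UTC: 08:00-09:30, 13:30-20:30 (subtract 2h to convert from UTC+2).
Erik in UTC: 14:00-21:00 (subtract 1h to convert from UTC+1).
Priya ∩ Freya: 10:30-11:00, 14:30-17:30, 18:00-19:00, 19:30-20:30.
Priya ∩ Freya ∩ Vanya: 14:30-17:30, 18:00-19:00, 19:30-20:30.
Priya ∩ Freya ∩ Vanya ∩ Erik: 14:30-17:30, 18:00-19:00, 19:30-20:30.
The first common window of at least 60 minutes is 14:30-17:30, so the earliest start is 14:30.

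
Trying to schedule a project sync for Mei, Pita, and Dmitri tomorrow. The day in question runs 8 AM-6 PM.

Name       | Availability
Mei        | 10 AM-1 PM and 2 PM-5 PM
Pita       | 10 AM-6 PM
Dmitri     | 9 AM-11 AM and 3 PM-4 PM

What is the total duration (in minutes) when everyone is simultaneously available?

Mei ∩ Pita: 10:00-13:00, 14:00-17:00.
Mei ∩ Pita ∩ Dmitri: 10:00-11:00, 15:00-16:00.
Summing the common windows: 60 + 60 = 120 minutes.

120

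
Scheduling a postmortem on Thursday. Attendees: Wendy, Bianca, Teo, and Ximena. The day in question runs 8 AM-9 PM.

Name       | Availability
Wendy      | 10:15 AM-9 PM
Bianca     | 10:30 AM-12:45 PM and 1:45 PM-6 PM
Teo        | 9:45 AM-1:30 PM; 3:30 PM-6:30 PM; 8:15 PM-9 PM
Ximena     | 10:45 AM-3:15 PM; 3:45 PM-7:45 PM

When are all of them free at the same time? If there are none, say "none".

10:45-12:45, 15:45-18:00

Wendy ∩ Bianca: 10:30-12:45, 13:45-18:00.
Wendy ∩ Bianca ∩ Teo: 10:30-12:45, 15:30-18:00.
Wendy ∩ Bianca ∩ Teo ∩ Ximena: 10:45-12:45, 15:45-18:00.
So the common availability across everyone is 10:45-12:45, 15:45-18:00.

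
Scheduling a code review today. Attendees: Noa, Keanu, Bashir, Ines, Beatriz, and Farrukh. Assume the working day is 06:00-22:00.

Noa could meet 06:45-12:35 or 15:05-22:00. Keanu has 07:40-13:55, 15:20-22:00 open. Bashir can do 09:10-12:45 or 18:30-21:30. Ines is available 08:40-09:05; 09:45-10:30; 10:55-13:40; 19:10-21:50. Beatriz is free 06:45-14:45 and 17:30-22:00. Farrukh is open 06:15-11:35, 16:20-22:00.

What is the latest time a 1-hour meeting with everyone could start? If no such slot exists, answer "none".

Noa ∩ Keanu: 07:40-12:35, 15:20-22:00.
Noa ∩ Keanu ∩ Bashir: 09:10-12:35, 18:30-21:30.
Noa ∩ Keanu ∩ Bashir ∩ Ines: 09:45-10:30, 10:55-12:35, 19:10-21:30.
Noa ∩ Keanu ∩ Bashir ∩ Ines ∩ Beatriz: 09:45-10:30, 10:55-12:35, 19:10-21:30.
Noa ∩ Keanu ∩ Bashir ∩ Ines ∩ Beatriz ∩ Farrukh: 09:45-10:30, 10:55-11:35, 19:10-21:30.
So the common availability across everyone is 09:45-10:30, 10:55-11:35, 19:10-21:30.
The last common window of at least 60 minutes is 19:10-21:30; a 60-minute meeting can start as late as 20:30 and still end by 21:30.

20:30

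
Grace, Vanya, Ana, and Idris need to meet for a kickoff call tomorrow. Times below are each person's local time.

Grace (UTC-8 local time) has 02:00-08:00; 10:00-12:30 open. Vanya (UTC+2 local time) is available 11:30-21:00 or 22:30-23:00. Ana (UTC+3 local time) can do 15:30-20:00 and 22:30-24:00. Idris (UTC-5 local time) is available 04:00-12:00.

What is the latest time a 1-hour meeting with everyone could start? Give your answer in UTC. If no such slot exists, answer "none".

Grace in UTC: 10:00-16:00, 18:00-20:30 (add 8h to convert from UTC-8).
Vanya in UTC: 09:30-19:00, 20:30-21:00 (subtract 2h to convert from UTC+2).
Ana in UTC: 12:30-17:00, 19:30-21:00 (subtract 3h to convert from UTC+3).
Idris in UTC: 09:00-17:00 (add 5h to convert from UTC-5).
Grace ∩ Vanya: 10:00-16:00, 18:00-19:00.
Grace ∩ Vanya ∩ Ana: 12:30-16:00.
Grace ∩ Vanya ∩ Ana ∩ Idris: 12:30-16:00.
The last common window of at least 60 minutes is 12:30-16:00; a 60-minute meeting can start as late as 15:00 and still end by 16:00.

15:00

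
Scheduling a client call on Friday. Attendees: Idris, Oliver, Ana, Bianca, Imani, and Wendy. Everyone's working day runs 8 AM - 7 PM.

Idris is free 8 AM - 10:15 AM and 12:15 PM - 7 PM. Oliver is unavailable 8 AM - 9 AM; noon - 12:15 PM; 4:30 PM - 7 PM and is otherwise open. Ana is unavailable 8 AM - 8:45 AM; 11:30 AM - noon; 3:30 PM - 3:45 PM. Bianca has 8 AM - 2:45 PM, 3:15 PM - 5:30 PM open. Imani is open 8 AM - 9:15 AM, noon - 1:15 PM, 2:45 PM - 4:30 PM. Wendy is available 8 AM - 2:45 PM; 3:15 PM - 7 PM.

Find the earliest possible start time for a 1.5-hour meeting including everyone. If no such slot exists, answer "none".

Idris free: 08:00-10:15, 12:15-19:00.
Oliver free: 09:00-12:00, 12:15-16:30 (invert busy blocks within the working day).
Ana free: 08:45-11:30, 12:00-15:30, 15:45-19:00 (invert busy blocks within the working day).
Bianca free: 08:00-14:45, 15:15-17:30.
Imani free: 08:00-09:15, 12:00-13:15, 14:45-16:30.
Wendy free: 08:00-14:45, 15:15-19:00.
Idris ∩ Oliver: 09:00-10:15, 12:15-16:30.
Idris ∩ Oliver ∩ Ana: 09:00-10:15, 12:15-15:30, 15:45-16:30.
Idris ∩ Oliver ∩ Ana ∩ Bianca: 09:00-10:15, 12:15-14:45, 15:15-15:30, 15:45-16:30.
Idris ∩ Oliver ∩ Ana ∩ Bianca ∩ Imani: 09:00-09:15, 12:15-13:15, 15:15-15:30, 15:45-16:30.
Idris ∩ Oliver ∩ Ana ∩ Bianca ∩ Imani ∩ Wendy: 09:00-09:15, 12:15-13:15, 15:15-15:30, 15:45-16:30.
No common window is at least 90 minutes long.

none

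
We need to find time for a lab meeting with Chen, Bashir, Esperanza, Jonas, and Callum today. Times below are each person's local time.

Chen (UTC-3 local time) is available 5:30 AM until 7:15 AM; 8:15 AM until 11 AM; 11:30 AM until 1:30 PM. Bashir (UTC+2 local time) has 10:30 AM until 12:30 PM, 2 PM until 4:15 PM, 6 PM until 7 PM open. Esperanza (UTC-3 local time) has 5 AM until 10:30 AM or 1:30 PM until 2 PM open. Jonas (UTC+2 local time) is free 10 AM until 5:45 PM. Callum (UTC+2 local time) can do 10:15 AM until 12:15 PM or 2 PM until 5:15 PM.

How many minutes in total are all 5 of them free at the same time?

Chen in UTC: 08:30-10:15, 11:15-14:00, 14:30-16:30 (add 3h to convert from UTC-3).
Bashir in UTC: 08:30-10:30, 12:00-14:15, 16:00-17:00 (subtract 2h to convert from UTC+2).
Esperanza in UTC: 08:00-13:30, 16:30-17:00 (add 3h to convert from UTC-3).
Jonas in UTC: 08:00-15:45 (subtract 2h to convert from UTC+2).
Callum in UTC: 08:15-10:15, 12:00-15:15 (subtract 2h to convert from UTC+2).
Chen ∩ Bashir: 08:30-10:15, 12:00-14:00, 16:00-16:30.
Chen ∩ Bashir ∩ Esperanza: 08:30-10:15, 12:00-13:30.
Chen ∩ Bashir ∩ Esperanza ∩ Jonas: 08:30-10:15, 12:00-13:30.
Chen ∩ Bashir ∩ Esperanza ∩ Jonas ∩ Callum: 08:30-10:15, 12:00-13:30.
So the common availability across everyone is 08:30-10:15, 12:00-13:30.
Summing the common windows: 105 + 90 = 195 minutes.

195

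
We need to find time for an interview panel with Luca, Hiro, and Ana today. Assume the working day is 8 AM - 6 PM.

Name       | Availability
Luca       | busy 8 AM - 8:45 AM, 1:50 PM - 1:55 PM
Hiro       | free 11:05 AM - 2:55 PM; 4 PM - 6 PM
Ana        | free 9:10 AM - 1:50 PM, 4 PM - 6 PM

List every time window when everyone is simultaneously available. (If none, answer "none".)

Luca free: 08:45-13:50, 13:55-18:00 (invert busy blocks within the working day).
Hiro free: 11:05-14:55, 16:00-18:00.
Ana free: 09:10-13:50, 16:00-18:00.
Luca ∩ Hiro: 11:05-13:50, 13:55-14:55, 16:00-18:00.
Luca ∩ Hiro ∩ Ana: 11:05-13:50, 16:00-18:00.

11:05-13:50, 16:00-18:00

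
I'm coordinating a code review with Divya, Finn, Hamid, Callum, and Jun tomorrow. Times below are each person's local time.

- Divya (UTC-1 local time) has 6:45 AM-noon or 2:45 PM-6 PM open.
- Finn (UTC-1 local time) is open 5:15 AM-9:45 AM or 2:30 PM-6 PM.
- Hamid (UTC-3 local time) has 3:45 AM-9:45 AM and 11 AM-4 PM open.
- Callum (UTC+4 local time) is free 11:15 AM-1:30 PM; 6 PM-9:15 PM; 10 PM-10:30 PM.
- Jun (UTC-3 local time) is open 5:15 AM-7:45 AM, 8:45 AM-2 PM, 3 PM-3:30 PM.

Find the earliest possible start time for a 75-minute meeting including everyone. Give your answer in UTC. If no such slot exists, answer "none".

08:15

Divya in UTC: 07:45-13:00, 15:45-19:00 (add 1h to convert from UTC-1).
Finn in UTC: 06:15-10:45, 15:30-19:00 (add 1h to convert from UTC-1).
Hamid in UTC: 06:45-12:45, 14:00-19:00 (add 3h to convert from UTC-3).
Callum in UTC: 07:15-09:30, 14:00-17:15, 18:00-18:30 (subtract 4h to convert from UTC+4).
Jun in UTC: 08:15-10:45, 11:45-17:00, 18:00-18:30 (add 3h to convert from UTC-3).
Divya ∩ Finn: 07:45-10:45, 15:45-19:00.
Divya ∩ Finn ∩ Hamid: 07:45-10:45, 15:45-19:00.
Divya ∩ Finn ∩ Hamid ∩ Callum: 07:45-09:30, 15:45-17:15, 18:00-18:30.
Divya ∩ Finn ∩ Hamid ∩ Callum ∩ Jun: 08:15-09:30, 15:45-17:00, 18:00-18:30.
The first common window of at least 75 minutes is 08:15-09:30, so the earliest start is 08:15.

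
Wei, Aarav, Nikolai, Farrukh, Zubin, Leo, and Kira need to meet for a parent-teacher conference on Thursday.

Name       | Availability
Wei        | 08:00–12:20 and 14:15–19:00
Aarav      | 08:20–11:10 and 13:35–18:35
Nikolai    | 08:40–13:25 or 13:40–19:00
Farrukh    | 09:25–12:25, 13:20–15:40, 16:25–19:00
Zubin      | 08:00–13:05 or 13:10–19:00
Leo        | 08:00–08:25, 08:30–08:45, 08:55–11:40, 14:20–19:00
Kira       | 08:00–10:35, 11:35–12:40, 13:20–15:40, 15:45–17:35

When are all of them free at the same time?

Wei ∩ Aarav: 08:20-11:10, 14:15-18:35.
Wei ∩ Aarav ∩ Nikolai: 08:40-11:10, 14:15-18:35.
Wei ∩ Aarav ∩ Nikolai ∩ Farrukh: 09:25-11:10, 14:15-15:40, 16:25-18:35.
Wei ∩ Aarav ∩ Nikolai ∩ Farrukh ∩ Zubin: 09:25-11:10, 14:15-15:40, 16:25-18:35.
Wei ∩ Aarav ∩ Nikolai ∩ Farrukh ∩ Zubin ∩ Leo: 09:25-11:10, 14:20-15:40, 16:25-18:35.
Wei ∩ Aarav ∩ Nikolai ∩ Farrukh ∩ Zubin ∩ Leo ∩ Kira: 09:25-10:35, 14:20-15:40, 16:25-17:35.
So the common availability across everyone is 09:25-10:35, 14:20-15:40, 16:25-17:35.

09:25-10:35, 14:20-15:40, 16:25-17:35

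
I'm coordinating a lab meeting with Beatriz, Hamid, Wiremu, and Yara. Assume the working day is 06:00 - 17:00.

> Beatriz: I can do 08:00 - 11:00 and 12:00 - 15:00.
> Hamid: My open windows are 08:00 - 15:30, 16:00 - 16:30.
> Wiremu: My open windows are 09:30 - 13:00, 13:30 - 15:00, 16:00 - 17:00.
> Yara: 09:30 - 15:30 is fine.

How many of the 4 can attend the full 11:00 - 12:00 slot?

3

Hamid, Wiremu, and Yara can make the full 11:00-12:00 slot — that's 3.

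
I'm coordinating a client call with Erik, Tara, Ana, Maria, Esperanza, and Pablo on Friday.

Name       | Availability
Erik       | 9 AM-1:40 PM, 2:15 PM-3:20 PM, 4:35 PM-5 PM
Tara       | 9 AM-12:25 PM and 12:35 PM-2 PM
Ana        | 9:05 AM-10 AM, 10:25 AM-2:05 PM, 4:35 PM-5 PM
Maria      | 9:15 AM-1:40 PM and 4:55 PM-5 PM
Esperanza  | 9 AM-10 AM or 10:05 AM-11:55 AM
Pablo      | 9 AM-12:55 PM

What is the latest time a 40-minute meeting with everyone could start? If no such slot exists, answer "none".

11:15

Erik ∩ Tara: 09:00-12:25, 12:35-13:40.
Erik ∩ Tara ∩ Ana: 09:05-10:00, 10:25-12:25, 12:35-13:40.
Erik ∩ Tara ∩ Ana ∩ Maria: 09:15-10:00, 10:25-12:25, 12:35-13:40.
Erik ∩ Tara ∩ Ana ∩ Maria ∩ Esperanza: 09:15-10:00, 10:25-11:55.
Erik ∩ Tara ∩ Ana ∩ Maria ∩ Esperanza ∩ Pablo: 09:15-10:00, 10:25-11:55.
The last common window of at least 40 minutes is 10:25-11:55; a 40-minute meeting can start as late as 11:15 and still end by 11:55.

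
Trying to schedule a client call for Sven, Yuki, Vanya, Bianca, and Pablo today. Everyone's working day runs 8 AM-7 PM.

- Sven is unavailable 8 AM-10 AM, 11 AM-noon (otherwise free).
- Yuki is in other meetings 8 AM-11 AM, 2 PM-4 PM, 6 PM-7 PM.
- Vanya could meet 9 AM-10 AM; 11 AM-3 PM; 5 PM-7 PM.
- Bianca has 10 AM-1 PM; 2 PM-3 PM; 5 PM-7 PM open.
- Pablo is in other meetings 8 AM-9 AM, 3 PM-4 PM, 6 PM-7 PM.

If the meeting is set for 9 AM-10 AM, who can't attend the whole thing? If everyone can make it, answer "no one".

Bianca, Sven, Yuki

Sven free: 10:00-11:00, 12:00-19:00 (invert busy blocks within the working day).
Yuki free: 11:00-14:00, 16:00-18:00 (invert busy blocks within the working day).
Vanya free: 09:00-10:00, 11:00-15:00, 17:00-19:00.
Bianca free: 10:00-13:00, 14:00-15:00, 17:00-19:00.
Pablo free: 09:00-15:00, 16:00-18:00 (invert busy blocks within the working day).
Sven: not fully free for 09:00-10:00. Yuki: not fully free for 09:00-10:00. Vanya: free for 09:00-10:00. Bianca: not fully free for 09:00-10:00. Pablo: free for 09:00-10:00.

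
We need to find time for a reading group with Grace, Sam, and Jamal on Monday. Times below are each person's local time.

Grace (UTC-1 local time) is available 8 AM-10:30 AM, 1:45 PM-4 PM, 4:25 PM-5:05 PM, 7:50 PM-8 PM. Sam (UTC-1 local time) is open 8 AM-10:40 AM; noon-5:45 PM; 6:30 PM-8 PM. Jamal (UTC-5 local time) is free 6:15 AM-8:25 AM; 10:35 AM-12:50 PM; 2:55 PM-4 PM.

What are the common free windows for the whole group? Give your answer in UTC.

Grace in UTC: 09:00-11:30, 14:45-17:00, 17:25-18:05, 20:50-21:00 (add 1h to convert from UTC-1).
Sam in UTC: 09:00-11:40, 13:00-18:45, 19:30-21:00 (add 1h to convert from UTC-1).
Jamal in UTC: 11:15-13:25, 15:35-17:50, 19:55-21:00 (add 5h to convert from UTC-5).
Grace ∩ Sam: 09:00-11:30, 14:45-17:00, 17:25-18:05, 20:50-21:00.
Grace ∩ Sam ∩ Jamal: 11:15-11:30, 15:35-17:00, 17:25-17:50, 20:50-21:00.
Those are the intersection windows.

11:15-11:30, 15:35-17:00, 17:25-17:50, 20:50-21:00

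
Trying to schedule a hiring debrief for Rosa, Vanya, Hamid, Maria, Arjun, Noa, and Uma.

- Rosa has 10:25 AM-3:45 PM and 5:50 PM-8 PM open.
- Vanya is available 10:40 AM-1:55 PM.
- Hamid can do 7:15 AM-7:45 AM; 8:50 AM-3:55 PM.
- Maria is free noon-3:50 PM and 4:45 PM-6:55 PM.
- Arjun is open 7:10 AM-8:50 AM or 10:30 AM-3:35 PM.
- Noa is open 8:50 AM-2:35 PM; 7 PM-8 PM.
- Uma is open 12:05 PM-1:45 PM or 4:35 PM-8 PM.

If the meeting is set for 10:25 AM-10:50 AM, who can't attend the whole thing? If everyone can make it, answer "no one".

Rosa: free for 10:25-10:50. Vanya: not fully free for 10:25-10:50. Hamid: free for 10:25-10:50. Maria: not fully free for 10:25-10:50. Arjun: not fully free for 10:25-10:50. Noa: free for 10:25-10:50. Uma: not fully free for 10:25-10:50.

Arjun, Maria, Uma, Vanya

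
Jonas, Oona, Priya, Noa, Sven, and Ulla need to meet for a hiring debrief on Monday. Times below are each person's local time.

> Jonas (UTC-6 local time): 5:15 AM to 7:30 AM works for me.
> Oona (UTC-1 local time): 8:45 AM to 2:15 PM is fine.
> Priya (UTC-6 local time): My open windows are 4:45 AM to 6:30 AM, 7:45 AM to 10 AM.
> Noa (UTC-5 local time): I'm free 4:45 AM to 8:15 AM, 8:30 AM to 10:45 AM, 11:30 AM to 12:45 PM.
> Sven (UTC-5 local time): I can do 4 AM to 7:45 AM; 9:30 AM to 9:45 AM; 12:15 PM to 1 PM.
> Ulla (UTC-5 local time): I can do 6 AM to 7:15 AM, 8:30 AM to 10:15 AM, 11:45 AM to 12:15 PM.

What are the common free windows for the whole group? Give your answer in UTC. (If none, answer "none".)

11:15-12:15

Jonas in UTC: 11:15-13:30 (add 6h to convert from UTC-6).
Oona in UTC: 09:45-15:15 (add 1h to convert from UTC-1).
Priya in UTC: 10:45-12:30, 13:45-16:00 (add 6h to convert from UTC-6).
Noa in UTC: 09:45-13:15, 13:30-15:45, 16:30-17:45 (add 5h to convert from UTC-5).
Sven in UTC: 09:00-12:45, 14:30-14:45, 17:15-18:00 (add 5h to convert from UTC-5).
Ulla in UTC: 11:00-12:15, 13:30-15:15, 16:45-17:15 (add 5h to convert from UTC-5).
Jonas ∩ Oona: 11:15-13:30.
Jonas ∩ Oona ∩ Priya: 11:15-12:30.
Jonas ∩ Oona ∩ Priya ∩ Noa: 11:15-12:30.
Jonas ∩ Oona ∩ Priya ∩ Noa ∩ Sven: 11:15-12:30.
Jonas ∩ Oona ∩ Priya ∩ Noa ∩ Sven ∩ Ulla: 11:15-12:15.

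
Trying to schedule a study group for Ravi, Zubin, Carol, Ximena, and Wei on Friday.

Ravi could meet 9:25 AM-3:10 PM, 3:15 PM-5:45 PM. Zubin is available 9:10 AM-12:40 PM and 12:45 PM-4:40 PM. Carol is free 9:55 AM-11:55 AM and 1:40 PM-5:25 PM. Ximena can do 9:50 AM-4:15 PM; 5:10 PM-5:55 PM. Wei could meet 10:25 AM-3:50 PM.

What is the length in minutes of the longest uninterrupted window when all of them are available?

Ravi ∩ Zubin: 09:25-12:40, 12:45-15:10, 15:15-16:40.
Ravi ∩ Zubin ∩ Carol: 09:55-11:55, 13:40-15:10, 15:15-16:40.
Ravi ∩ Zubin ∩ Carol ∩ Ximena: 09:55-11:55, 13:40-15:10, 15:15-16:15.
Ravi ∩ Zubin ∩ Carol ∩ Ximena ∩ Wei: 10:25-11:55, 13:40-15:10, 15:15-15:50.
The longest is 10:25-11:55 at 90 minutes.

90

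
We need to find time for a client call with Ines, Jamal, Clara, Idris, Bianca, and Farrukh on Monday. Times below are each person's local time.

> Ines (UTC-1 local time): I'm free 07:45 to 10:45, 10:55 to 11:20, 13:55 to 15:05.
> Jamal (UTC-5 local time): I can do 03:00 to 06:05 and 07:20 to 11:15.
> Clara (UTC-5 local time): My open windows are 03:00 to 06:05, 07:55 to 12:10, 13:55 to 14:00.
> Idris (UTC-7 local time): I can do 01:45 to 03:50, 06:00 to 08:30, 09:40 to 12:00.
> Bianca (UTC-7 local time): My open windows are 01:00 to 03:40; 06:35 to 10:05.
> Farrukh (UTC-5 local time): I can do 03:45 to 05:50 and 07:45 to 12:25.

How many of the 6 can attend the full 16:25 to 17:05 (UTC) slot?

Ines in UTC: 08:45-11:45, 11:55-12:20, 14:55-16:05 (add 1h to convert from UTC-1).
Jamal in UTC: 08:00-11:05, 12:20-16:15 (add 5h to convert from UTC-5).
Clara in UTC: 08:00-11:05, 12:55-17:10, 18:55-19:00 (add 5h to convert from UTC-5).
Idris in UTC: 08:45-10:50, 13:00-15:30, 16:40-19:00 (add 7h to convert from UTC-7).
Bianca in UTC: 08:00-10:40, 13:35-17:05 (add 7h to convert from UTC-7).
Farrukh in UTC: 08:45-10:50, 12:45-17:25 (add 5h to convert from UTC-5).
Clara, Bianca, and Farrukh can make the full 16:25-17:05 slot — that's 3.

3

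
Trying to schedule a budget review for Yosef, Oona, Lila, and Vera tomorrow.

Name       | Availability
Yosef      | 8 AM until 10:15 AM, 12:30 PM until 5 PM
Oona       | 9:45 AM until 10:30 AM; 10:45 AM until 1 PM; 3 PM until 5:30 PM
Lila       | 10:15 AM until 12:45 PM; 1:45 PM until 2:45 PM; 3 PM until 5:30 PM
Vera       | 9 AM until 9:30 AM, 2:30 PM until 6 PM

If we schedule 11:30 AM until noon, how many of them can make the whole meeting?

Oona and Lila can make the full 11:30-12:00 slot — that's 2.

2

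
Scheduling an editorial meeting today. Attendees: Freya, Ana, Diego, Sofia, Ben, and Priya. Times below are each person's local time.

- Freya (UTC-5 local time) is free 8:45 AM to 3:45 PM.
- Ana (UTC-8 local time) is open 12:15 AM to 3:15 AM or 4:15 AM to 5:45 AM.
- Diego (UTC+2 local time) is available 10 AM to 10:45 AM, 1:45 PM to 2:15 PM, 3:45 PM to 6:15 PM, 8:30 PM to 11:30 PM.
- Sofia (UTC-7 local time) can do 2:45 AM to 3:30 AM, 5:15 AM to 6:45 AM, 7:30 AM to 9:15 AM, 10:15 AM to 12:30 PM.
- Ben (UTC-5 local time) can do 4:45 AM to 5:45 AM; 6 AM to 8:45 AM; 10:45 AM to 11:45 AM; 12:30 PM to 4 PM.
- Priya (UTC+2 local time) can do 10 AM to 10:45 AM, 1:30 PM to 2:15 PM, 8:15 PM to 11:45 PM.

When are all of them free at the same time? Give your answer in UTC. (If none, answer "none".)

none

Freya in UTC: 13:45-20:45 (add 5h to convert from UTC-5).
Ana in UTC: 08:15-11:15, 12:15-13:45 (add 8h to convert from UTC-8).
Diego in UTC: 08:00-08:45, 11:45-12:15, 13:45-16:15, 18:30-21:30 (subtract 2h to convert from UTC+2).
Sofia in UTC: 09:45-10:30, 12:15-13:45, 14:30-16:15, 17:15-19:30 (add 7h to convert from UTC-7).
Ben in UTC: 09:45-10:45, 11:00-13:45, 15:45-16:45, 17:30-21:00 (add 5h to convert from UTC-5).
Priya in UTC: 08:00-08:45, 11:30-12:15, 18:15-21:45 (subtract 2h to convert from UTC+2).
Freya ∩ Ana: ∅.
Freya ∩ Ana ∩ Diego: ∅.
Freya ∩ Ana ∩ Diego ∩ Sofia: ∅.
Freya ∩ Ana ∩ Diego ∩ Sofia ∩ Ben: ∅.
Freya ∩ Ana ∩ Diego ∩ Sofia ∩ Ben ∩ Priya: ∅.
There is no time when everyone is free.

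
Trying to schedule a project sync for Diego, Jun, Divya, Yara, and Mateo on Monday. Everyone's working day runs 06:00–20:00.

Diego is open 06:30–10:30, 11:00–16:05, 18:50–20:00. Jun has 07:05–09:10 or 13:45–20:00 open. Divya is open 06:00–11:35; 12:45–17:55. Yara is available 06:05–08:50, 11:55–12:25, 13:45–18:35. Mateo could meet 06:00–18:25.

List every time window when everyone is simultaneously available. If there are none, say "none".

Diego ∩ Jun: 07:05-09:10, 13:45-16:05, 18:50-20:00.
Diego ∩ Jun ∩ Divya: 07:05-09:10, 13:45-16:05.
Diego ∩ Jun ∩ Divya ∩ Yara: 07:05-08:50, 13:45-16:05.
Diego ∩ Jun ∩ Divya ∩ Yara ∩ Mateo: 07:05-08:50, 13:45-16:05.
Those are the intersection windows.

07:05-08:50, 13:45-16:05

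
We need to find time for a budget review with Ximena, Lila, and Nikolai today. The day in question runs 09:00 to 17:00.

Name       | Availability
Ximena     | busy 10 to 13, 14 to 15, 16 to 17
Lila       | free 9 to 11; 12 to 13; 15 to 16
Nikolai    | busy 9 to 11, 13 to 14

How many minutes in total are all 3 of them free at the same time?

60

Ximena free: 09:00-10:00, 13:00-14:00, 15:00-16:00 (invert busy blocks within the working day).
Lila free: 09:00-11:00, 12:00-13:00, 15:00-16:00.
Nikolai free: 11:00-13:00, 14:00-17:00 (invert busy blocks within the working day).
Ximena ∩ Lila: 09:00-10:00, 15:00-16:00.
Ximena ∩ Lila ∩ Nikolai: 15:00-16:00.
That's a single block of 60 minutes.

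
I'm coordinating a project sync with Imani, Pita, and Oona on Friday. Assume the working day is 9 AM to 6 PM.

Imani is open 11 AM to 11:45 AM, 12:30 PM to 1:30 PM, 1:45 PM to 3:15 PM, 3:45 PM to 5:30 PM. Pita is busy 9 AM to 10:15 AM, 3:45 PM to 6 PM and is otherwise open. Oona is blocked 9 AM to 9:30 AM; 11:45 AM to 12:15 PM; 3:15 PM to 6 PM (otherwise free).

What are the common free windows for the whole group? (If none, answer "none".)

Imani free: 11:00-11:45, 12:30-13:30, 13:45-15:15, 15:45-17:30.
Pita free: 10:15-15:45 (invert busy blocks within the working day).
Oona free: 09:30-11:45, 12:15-15:15 (invert busy blocks within the working day).
Imani ∩ Pita: 11:00-11:45, 12:30-13:30, 13:45-15:15.
Imani ∩ Pita ∩ Oona: 11:00-11:45, 12:30-13:30, 13:45-15:15.

11:00-11:45, 12:30-13:30, 13:45-15:15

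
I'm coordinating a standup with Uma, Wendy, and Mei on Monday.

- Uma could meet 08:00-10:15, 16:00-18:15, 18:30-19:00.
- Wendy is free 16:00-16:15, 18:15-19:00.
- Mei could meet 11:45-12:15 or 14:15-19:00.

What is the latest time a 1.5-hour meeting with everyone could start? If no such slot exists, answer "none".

none

Uma ∩ Wendy: 16:00-16:15, 18:30-19:00.
Uma ∩ Wendy ∩ Mei: 16:00-16:15, 18:30-19:00.
So the common availability across everyone is 16:00-16:15, 18:30-19:00.
No common window is at least 90 minutes long.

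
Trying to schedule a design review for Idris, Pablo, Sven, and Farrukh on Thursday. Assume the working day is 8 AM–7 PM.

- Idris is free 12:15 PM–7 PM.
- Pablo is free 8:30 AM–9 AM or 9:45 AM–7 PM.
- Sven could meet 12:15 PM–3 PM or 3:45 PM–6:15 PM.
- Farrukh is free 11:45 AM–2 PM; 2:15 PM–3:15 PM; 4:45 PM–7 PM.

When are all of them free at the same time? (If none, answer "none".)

Idris ∩ Pablo: 12:15-19:00.
Idris ∩ Pablo ∩ Sven: 12:15-15:00, 15:45-18:15.
Idris ∩ Pablo ∩ Sven ∩ Farrukh: 12:15-14:00, 14:15-15:00, 16:45-18:15.
So the common availability across everyone is 12:15-14:00, 14:15-15:00, 16:45-18:15.

12:15-14:00, 14:15-15:00, 16:45-18:15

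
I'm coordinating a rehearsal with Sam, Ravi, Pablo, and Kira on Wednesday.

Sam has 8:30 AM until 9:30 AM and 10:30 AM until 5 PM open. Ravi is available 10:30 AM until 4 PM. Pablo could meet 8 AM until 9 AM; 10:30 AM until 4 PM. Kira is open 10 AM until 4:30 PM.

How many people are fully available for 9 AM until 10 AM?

nobody can make the full 09:00-10:00 slot — that's 0.

0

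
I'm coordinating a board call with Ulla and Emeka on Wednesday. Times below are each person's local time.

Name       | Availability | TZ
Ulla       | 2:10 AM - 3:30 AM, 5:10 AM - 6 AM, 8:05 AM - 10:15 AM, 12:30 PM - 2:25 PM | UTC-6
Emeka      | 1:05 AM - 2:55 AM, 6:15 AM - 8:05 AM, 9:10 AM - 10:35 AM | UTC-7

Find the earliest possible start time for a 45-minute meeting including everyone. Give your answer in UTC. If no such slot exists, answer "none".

08:10

Ulla in UTC: 08:10-09:30, 11:10-12:00, 14:05-16:15, 18:30-20:25 (add 6h to convert from UTC-6).
Emeka in UTC: 08:05-09:55, 13:15-15:05, 16:10-17:35 (add 7h to convert from UTC-7).
Ulla ∩ Emeka: 08:10-09:30, 14:05-15:05, 16:10-16:15.
The first common window of at least 45 minutes is 08:10-09:30, so the earliest start is 08:10.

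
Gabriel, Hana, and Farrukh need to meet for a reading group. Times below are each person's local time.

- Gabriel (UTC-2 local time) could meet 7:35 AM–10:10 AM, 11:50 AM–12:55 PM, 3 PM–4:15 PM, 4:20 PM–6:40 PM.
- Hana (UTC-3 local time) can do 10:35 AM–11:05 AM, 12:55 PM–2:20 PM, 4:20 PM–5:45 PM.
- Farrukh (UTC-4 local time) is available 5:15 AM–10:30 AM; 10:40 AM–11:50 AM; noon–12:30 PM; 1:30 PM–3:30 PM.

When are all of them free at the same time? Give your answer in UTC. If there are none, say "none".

13:50-14:05, 19:20-19:30

Gabriel in UTC: 09:35-12:10, 13:50-14:55, 17:00-18:15, 18:20-20:40 (add 2h to convert from UTC-2).
Hana in UTC: 13:35-14:05, 15:55-17:20, 19:20-20:45 (add 3h to convert from UTC-3).
Farrukh in UTC: 09:15-14:30, 14:40-15:50, 16:00-16:30, 17:30-19:30 (add 4h to convert from UTC-4).
Gabriel ∩ Hana: 13:50-14:05, 17:00-17:20, 19:20-20:40.
Gabriel ∩ Hana ∩ Farrukh: 13:50-14:05, 19:20-19:30.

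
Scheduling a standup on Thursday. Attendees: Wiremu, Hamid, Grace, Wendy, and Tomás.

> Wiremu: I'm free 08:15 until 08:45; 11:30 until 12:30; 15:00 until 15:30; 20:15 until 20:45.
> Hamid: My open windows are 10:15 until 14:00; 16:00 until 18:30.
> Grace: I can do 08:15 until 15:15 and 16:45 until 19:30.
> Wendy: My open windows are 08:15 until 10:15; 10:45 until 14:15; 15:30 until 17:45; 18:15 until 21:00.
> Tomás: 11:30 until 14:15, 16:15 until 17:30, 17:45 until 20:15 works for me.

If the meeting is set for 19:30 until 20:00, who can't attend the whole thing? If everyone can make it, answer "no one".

Grace, Hamid, Wiremu

Wiremu: not fully free for 19:30-20:00. Hamid: not fully free for 19:30-20:00. Grace: not fully free for 19:30-20:00. Wendy: free for 19:30-20:00. Tomás: free for 19:30-20:00.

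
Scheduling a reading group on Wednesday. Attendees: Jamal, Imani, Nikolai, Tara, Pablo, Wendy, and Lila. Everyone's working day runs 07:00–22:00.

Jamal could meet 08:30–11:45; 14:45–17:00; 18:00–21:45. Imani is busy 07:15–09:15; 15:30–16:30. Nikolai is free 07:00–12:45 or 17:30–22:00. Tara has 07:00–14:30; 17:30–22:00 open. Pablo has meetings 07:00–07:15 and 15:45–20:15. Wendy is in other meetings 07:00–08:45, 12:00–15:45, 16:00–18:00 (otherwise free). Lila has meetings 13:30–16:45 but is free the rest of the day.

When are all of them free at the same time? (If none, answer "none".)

Jamal free: 08:30-11:45, 14:45-17:00, 18:00-21:45.
Imani free: 07:00-07:15, 09:15-15:30, 16:30-22:00 (invert busy blocks within the working day).
Nikolai free: 07:00-12:45, 17:30-22:00.
Tara free: 07:00-14:30, 17:30-22:00.
Pablo free: 07:15-15:45, 20:15-22:00 (invert busy blocks within the working day).
Wendy free: 08:45-12:00, 15:45-16:00, 18:00-22:00 (invert busy blocks within the working day).
Lila free: 07:00-13:30, 16:45-22:00 (invert busy blocks within the working day).
Jamal ∩ Imani: 09:15-11:45, 14:45-15:30, 16:30-17:00, 18:00-21:45.
Jamal ∩ Imani ∩ Nikolai: 09:15-11:45, 18:00-21:45.
Jamal ∩ Imani ∩ Nikolai ∩ Tara: 09:15-11:45, 18:00-21:45.
Jamal ∩ Imani ∩ Nikolai ∩ Tara ∩ Pablo: 09:15-11:45, 20:15-21:45.
Jamal ∩ Imani ∩ Nikolai ∩ Tara ∩ Pablo ∩ Wendy: 09:15-11:45, 20:15-21:45.
Jamal ∩ Imani ∩ Nikolai ∩ Tara ∩ Pablo ∩ Wendy ∩ Lila: 09:15-11:45, 20:15-21:45.
So the common availability across everyone is 09:15-11:45, 20:15-21:45.

09:15-11:45, 20:15-21:45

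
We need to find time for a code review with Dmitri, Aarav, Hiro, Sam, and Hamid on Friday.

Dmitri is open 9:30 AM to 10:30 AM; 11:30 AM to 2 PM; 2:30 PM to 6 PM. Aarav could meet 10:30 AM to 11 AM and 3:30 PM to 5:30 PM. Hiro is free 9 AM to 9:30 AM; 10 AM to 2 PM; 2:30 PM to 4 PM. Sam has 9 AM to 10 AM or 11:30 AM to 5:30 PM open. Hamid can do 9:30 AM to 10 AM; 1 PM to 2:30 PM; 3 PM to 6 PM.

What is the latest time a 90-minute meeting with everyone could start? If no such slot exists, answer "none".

Dmitri ∩ Aarav: 15:30-17:30.
Dmitri ∩ Aarav ∩ Hiro: 15:30-16:00.
Dmitri ∩ Aarav ∩ Hiro ∩ Sam: 15:30-16:00.
Dmitri ∩ Aarav ∩ Hiro ∩ Sam ∩ Hamid: 15:30-16:00.
No common window is at least 90 minutes long.

none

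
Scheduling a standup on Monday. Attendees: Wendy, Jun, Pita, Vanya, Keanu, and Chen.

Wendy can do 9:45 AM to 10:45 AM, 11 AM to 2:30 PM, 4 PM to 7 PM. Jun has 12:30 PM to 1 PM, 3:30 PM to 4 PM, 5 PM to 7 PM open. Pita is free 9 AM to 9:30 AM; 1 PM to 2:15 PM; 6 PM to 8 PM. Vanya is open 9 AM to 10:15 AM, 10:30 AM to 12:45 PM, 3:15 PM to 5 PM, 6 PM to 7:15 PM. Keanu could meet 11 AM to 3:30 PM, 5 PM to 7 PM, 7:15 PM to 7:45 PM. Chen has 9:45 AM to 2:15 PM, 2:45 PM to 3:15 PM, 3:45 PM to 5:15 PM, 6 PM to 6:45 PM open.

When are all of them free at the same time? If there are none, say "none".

18:00-18:45

Wendy ∩ Jun: 12:30-13:00, 17:00-19:00.
Wendy ∩ Jun ∩ Pita: 18:00-19:00.
Wendy ∩ Jun ∩ Pita ∩ Vanya: 18:00-19:00.
Wendy ∩ Jun ∩ Pita ∩ Vanya ∩ Keanu: 18:00-19:00.
Wendy ∩ Jun ∩ Pita ∩ Vanya ∩ Keanu ∩ Chen: 18:00-18:45.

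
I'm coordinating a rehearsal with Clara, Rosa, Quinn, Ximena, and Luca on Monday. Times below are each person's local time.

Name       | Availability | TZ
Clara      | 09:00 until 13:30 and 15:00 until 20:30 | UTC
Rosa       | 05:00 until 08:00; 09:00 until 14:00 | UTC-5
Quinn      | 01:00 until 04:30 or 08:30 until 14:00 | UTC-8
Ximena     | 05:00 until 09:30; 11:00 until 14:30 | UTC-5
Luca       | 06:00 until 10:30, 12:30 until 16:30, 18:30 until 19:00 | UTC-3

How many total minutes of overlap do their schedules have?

300

Clara in UTC: 09:00-13:30, 15:00-20:30.
Rosa in UTC: 10:00-13:00, 14:00-19:00 (add 5h to convert from UTC-5).
Quinn in UTC: 09:00-12:30, 16:30-22:00 (add 8h to convert from UTC-8).
Ximena in UTC: 10:00-14:30, 16:00-19:30 (add 5h to convert from UTC-5).
Luca in UTC: 09:00-13:30, 15:30-19:30, 21:30-22:00 (add 3h to convert from UTC-3).
Clara ∩ Rosa: 10:00-13:00, 15:00-19:00.
Clara ∩ Rosa ∩ Quinn: 10:00-12:30, 16:30-19:00.
Clara ∩ Rosa ∩ Quinn ∩ Ximena: 10:00-12:30, 16:30-19:00.
Clara ∩ Rosa ∩ Quinn ∩ Ximena ∩ Luca: 10:00-12:30, 16:30-19:00.
Summing the common windows: 150 + 150 = 300 minutes.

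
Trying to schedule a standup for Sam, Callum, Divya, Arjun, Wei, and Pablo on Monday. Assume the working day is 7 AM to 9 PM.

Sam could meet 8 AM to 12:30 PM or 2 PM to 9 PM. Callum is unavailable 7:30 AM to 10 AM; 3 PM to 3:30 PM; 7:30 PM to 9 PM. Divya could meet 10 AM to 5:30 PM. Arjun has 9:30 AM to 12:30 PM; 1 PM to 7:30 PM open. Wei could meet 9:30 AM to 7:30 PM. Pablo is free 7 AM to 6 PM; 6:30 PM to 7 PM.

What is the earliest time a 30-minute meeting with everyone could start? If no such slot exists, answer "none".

Sam free: 08:00-12:30, 14:00-21:00.
Callum free: 07:00-07:30, 10:00-15:00, 15:30-19:30 (invert busy blocks within the working day).
Divya free: 10:00-17:30.
Arjun free: 09:30-12:30, 13:00-19:30.
Wei free: 09:30-19:30.
Pablo free: 07:00-18:00, 18:30-19:00.
Sam ∩ Callum: 10:00-12:30, 14:00-15:00, 15:30-19:30.
Sam ∩ Callum ∩ Divya: 10:00-12:30, 14:00-15:00, 15:30-17:30.
Sam ∩ Callum ∩ Divya ∩ Arjun: 10:00-12:30, 14:00-15:00, 15:30-17:30.
Sam ∩ Callum ∩ Divya ∩ Arjun ∩ Wei: 10:00-12:30, 14:00-15:00, 15:30-17:30.
Sam ∩ Callum ∩ Divya ∩ Arjun ∩ Wei ∩ Pablo: 10:00-12:30, 14:00-15:00, 15:30-17:30.
Those are the intersection windows.
The first common window of at least 30 minutes is 10:00-12:30, so the earliest start is 10:00.

10:00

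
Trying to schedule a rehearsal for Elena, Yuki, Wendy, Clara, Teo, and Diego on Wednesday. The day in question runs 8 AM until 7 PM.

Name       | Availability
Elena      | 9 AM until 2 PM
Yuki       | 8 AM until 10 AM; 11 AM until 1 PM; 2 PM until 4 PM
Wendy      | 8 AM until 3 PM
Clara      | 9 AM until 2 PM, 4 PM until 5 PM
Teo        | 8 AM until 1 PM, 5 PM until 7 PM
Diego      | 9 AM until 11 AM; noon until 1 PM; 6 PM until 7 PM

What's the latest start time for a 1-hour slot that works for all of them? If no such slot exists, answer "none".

Elena ∩ Yuki: 09:00-10:00, 11:00-13:00.
Elena ∩ Yuki ∩ Wendy: 09:00-10:00, 11:00-13:00.
Elena ∩ Yuki ∩ Wendy ∩ Clara: 09:00-10:00, 11:00-13:00.
Elena ∩ Yuki ∩ Wendy ∩ Clara ∩ Teo: 09:00-10:00, 11:00-13:00.
Elena ∩ Yuki ∩ Wendy ∩ Clara ∩ Teo ∩ Diego: 09:00-10:00, 12:00-13:00.
So the common availability across everyone is 09:00-10:00, 12:00-13:00.
The last common window of at least 60 minutes is 12:00-13:00; a 60-minute meeting can start as late as 12:00 and still end by 13:00.

12:00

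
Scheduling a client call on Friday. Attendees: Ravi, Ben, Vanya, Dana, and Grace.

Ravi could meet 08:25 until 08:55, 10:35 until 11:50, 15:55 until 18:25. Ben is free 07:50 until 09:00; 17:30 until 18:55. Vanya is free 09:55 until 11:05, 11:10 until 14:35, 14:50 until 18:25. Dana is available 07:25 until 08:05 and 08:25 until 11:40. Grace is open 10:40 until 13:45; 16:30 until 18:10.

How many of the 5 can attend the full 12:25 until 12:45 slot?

Vanya and Grace can make the full 12:25-12:45 slot — that's 2.

2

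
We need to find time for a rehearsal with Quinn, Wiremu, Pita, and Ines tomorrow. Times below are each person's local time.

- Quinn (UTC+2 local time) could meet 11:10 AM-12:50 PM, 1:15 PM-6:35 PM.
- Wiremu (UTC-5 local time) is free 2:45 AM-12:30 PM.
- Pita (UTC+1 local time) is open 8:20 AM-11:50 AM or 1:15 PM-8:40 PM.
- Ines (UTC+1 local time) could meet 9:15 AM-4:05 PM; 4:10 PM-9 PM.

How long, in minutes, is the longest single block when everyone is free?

Quinn in UTC: 09:10-10:50, 11:15-16:35 (subtract 2h to convert from UTC+2).
Wiremu in UTC: 07:45-17:30 (add 5h to convert from UTC-5).
Pita in UTC: 07:20-10:50, 12:15-19:40 (subtract 1h to convert from UTC+1).
Ines in UTC: 08:15-15:05, 15:10-20:00 (subtract 1h to convert from UTC+1).
Quinn ∩ Wiremu: 09:10-10:50, 11:15-16:35.
Quinn ∩ Wiremu ∩ Pita: 09:10-10:50, 12:15-16:35.
Quinn ∩ Wiremu ∩ Pita ∩ Ines: 09:10-10:50, 12:15-15:05, 15:10-16:35.
The longest is 12:15-15:05 at 170 minutes.

170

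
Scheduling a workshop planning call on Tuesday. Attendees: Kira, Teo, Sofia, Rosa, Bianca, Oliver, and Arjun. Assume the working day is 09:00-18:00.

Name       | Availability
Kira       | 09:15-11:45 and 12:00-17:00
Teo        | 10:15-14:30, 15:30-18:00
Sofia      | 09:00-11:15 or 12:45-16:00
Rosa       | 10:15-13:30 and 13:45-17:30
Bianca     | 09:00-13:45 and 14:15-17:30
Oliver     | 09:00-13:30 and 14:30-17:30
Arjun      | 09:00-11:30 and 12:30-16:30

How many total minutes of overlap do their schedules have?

135

Kira ∩ Teo: 10:15-11:45, 12:00-14:30, 15:30-17:00.
Kira ∩ Teo ∩ Sofia: 10:15-11:15, 12:45-14:30, 15:30-16:00.
Kira ∩ Teo ∩ Sofia ∩ Rosa: 10:15-11:15, 12:45-13:30, 13:45-14:30, 15:30-16:00.
Kira ∩ Teo ∩ Sofia ∩ Rosa ∩ Bianca: 10:15-11:15, 12:45-13:30, 14:15-14:30, 15:30-16:00.
Kira ∩ Teo ∩ Sofia ∩ Rosa ∩ Bianca ∩ Oliver: 10:15-11:15, 12:45-13:30, 15:30-16:00.
Kira ∩ Teo ∩ Sofia ∩ Rosa ∩ Bianca ∩ Oliver ∩ Arjun: 10:15-11:15, 12:45-13:30, 15:30-16:00.
Those are the intersection windows.
Summing the common windows: 60 + 45 + 30 = 135 minutes.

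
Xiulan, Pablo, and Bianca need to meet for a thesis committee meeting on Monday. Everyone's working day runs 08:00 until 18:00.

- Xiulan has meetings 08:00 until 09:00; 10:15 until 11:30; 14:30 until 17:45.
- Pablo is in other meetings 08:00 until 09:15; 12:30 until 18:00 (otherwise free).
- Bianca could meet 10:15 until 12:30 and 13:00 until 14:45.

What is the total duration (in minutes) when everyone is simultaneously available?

Xiulan free: 09:00-10:15, 11:30-14:30, 17:45-18:00 (invert busy blocks within the working day).
Pablo free: 09:15-12:30 (invert busy blocks within the working day).
Bianca free: 10:15-12:30, 13:00-14:45.
Xiulan ∩ Pablo: 09:15-10:15, 11:30-12:30.
Xiulan ∩ Pablo ∩ Bianca: 11:30-12:30.
Those are the intersection windows.
That's a single block of 60 minutes.

60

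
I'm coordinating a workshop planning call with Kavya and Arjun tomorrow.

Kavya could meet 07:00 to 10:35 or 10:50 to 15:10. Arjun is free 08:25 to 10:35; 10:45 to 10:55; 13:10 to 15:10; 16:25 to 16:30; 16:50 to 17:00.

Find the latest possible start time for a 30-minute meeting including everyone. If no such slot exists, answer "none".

Kavya ∩ Arjun: 08:25-10:35, 10:50-10:55, 13:10-15:10.
So the common availability across everyone is 08:25-10:35, 10:50-10:55, 13:10-15:10.
The last common window of at least 30 minutes is 13:10-15:10; a 30-minute meeting can start as late as 14:40 and still end by 15:10.

14:40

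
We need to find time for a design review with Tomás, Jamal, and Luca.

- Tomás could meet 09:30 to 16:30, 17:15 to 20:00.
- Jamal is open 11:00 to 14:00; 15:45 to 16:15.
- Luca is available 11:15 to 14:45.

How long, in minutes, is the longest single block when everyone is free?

Tomás ∩ Jamal: 11:00-14:00, 15:45-16:15.
Tomás ∩ Jamal ∩ Luca: 11:15-14:00.
Those are the intersection windows.
The longest is 11:15-14:00 at 165 minutes.

165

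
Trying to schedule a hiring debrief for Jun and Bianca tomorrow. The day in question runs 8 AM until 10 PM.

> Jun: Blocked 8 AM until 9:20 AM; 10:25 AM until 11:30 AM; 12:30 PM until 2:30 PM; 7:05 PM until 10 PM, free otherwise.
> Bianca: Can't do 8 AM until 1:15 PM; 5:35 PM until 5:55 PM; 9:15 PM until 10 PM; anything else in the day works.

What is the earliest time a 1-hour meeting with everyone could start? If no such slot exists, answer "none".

Jun free: 09:20-10:25, 11:30-12:30, 14:30-19:05 (invert busy blocks within the working day).
Bianca free: 13:15-17:35, 17:55-21:15 (invert busy blocks within the working day).
Jun ∩ Bianca: 14:30-17:35, 17:55-19:05.
The first common window of at least 60 minutes is 14:30-17:35, so the earliest start is 14:30.

14:30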